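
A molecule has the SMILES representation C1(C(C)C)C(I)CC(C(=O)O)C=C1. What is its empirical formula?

Atom tally by fragment:
  cyclohexene ring core → C:6 H:10
  (− 3 ring H displaced by substituents)
  + CH(CH3)2 → C:3 H:7
  + I → I:1
  + COOH → C:1 H:1 O:2
Element totals:
  C: 10
  H: 15
  I: 1
  O: 2
Molecular formula: C10H15IO2.
gcd of subscripts (10, 15, 1, 2) = 1, so the empirical formula equals the molecular formula.

C10H15IO2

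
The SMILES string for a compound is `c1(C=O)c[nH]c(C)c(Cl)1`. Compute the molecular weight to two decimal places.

Atom tally by fragment:
  pyrrole ring core → C:4 H:5 N:1
  (− 3 ring H displaced by substituents)
  + CHO → C:1 H:1 O:1
  + CH3 → C:1 H:3
  + Cl → Cl:1
Element totals:
  C: 6
  H: 6
  Cl: 1
  N: 1
  O: 1
Molecular formula: C6H6ClNO.
  M = 6(12.011) + 6(1.008) + 35.45 + 14.007 + 15.999
    = 72.066 + 6.048 + 35.450 + 14.007 + 15.999 = 143.570

143.57 g/mol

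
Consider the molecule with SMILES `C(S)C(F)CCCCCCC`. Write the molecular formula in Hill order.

C9H19FS

Atom tally by fragment:
  HSCH2 → C:1 H:3 S:1
  CH(F) → C:1 H:1 F:1
  CH2 → C:1 H:2
  CH2 → C:1 H:2
  CH2 → C:1 H:2
  CH2 → C:1 H:2
  CH2 → C:1 H:2
  CH2 → C:1 H:2
  CH3 → C:1 H:3
Element totals:
  C: 9
  H: 19
  F: 1
  S: 1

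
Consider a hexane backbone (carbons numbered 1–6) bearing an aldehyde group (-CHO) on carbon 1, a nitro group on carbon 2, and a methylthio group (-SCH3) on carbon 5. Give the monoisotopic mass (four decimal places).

Atom tally by fragment:
  OHCCH2 → C:2 H:3 O:1
  CH(NO2) → C:1 H:1 N:1 O:2
  CH2 → C:1 H:2
  CH2 → C:1 H:2
  CH(SCH3) → C:2 H:4 S:1
  CH3 → C:1 H:3
Element totals:
  C: 8
  H: 15
  N: 1
  O: 3
  S: 1
Molecular formula: C8H15NO3S.
  M = 8(12.0) + 15(1.007825) + 14.003074 + 3(15.994915) + 31.972071
    = 96.000000 + 15.117375 + 14.003074 + 47.984745 + 31.972071 = 205.077265

205.0773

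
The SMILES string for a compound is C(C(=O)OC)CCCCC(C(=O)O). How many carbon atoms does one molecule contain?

Atom tally by fragment:
  CH3OOCCH2 → C:3 H:5 O:2
  CH2 → C:1 H:2
  CH2 → C:1 H:2
  CH2 → C:1 H:2
  CH2 → C:1 H:2
  CH2COOH → C:2 H:3 O:2
Element totals:
  C: 9
  H: 16
  O: 4

9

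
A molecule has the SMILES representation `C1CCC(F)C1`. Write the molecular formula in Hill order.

C5H9F

Atom tally by fragment:
  cyclopentane ring core → C:5 H:10
  (− 1 ring H displaced by substituents)
  + F → F:1
Element totals:
  C: 5
  H: 9
  F: 1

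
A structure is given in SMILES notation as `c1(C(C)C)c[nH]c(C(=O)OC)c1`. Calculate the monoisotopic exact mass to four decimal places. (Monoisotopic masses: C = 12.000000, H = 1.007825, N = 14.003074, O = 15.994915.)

Atom tally by fragment:
  pyrrole ring core → C:4 H:5 N:1
  (− 2 ring H displaced by substituents)
  + CH(CH3)2 → C:3 H:7
  + COOCH3 → C:2 H:3 O:2
Element totals:
  C: 9
  H: 13
  N: 1
  O: 2
Molecular formula: C9H13NO2.
  M = 9(12.0) + 13(1.007825) + 14.003074 + 2(15.994915)
    = 108.000000 + 13.101725 + 14.003074 + 31.989830 = 167.094629

167.0946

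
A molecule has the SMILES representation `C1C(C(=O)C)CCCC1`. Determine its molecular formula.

Atom tally by fragment:
  cyclohexane ring core → C:6 H:12
  (− 1 ring H displaced by substituents)
  + COCH3 → C:2 H:3 O:1
Element totals:
  C: 8
  H: 14
  O: 1

C8H14O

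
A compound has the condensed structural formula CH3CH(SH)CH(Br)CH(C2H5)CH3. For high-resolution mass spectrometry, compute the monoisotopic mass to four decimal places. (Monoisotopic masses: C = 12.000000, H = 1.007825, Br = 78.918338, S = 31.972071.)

Atom tally by fragment:
  CH3 → C:1 H:3
  CH(SH) → C:1 H:2 S:1
  CH(Br) → C:1 H:1 Br:1
  CH(C2H5) → C:3 H:6
  CH3 → C:1 H:3
Element totals:
  C: 7
  H: 15
  Br: 1
  S: 1
Molecular formula: C7H15BrS.
  M = 7(12.0) + 15(1.007825) + 78.918338 + 31.972071
    = 84.000000 + 15.117375 + 78.918338 + 31.972071 = 210.007784

210.0078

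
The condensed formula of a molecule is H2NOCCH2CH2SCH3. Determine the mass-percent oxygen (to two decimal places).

Atom tally by fragment:
  H2NOCCH2 → C:2 H:4 O:1 N:1
  CH2SCH3 → C:2 H:5 S:1
Element totals:
  C: 4
  H: 9
  N: 1
  O: 1
  S: 1
Molecular formula: C4H9NOS.
Molar mass = 119.182 g/mol.
Mass from O: 1 × 15.999 = 15.999 g/mol.
%O = 15.999 / 119.182 × 100 = 13.42%.

13.42%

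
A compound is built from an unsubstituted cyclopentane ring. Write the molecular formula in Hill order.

C5H10

Atom tally by fragment:
  cyclopentane ring core → C:5 H:10
Element totals:
  C: 5
  H: 10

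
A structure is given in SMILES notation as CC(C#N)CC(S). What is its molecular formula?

C5H9NS

Atom tally by fragment:
  CH3 → C:1 H:3
  CH(CN) → C:2 H:1 N:1
  CH2 → C:1 H:2
  CH2SH → C:1 H:3 S:1
Element totals:
  C: 5
  H: 9
  N: 1
  S: 1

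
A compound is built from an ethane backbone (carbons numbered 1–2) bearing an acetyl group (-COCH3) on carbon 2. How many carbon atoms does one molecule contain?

Atom tally by fragment:
  CH3 → C:1 H:3
  CH2COCH3 → C:3 H:5 O:1
Element totals:
  C: 4
  H: 8
  O: 1

4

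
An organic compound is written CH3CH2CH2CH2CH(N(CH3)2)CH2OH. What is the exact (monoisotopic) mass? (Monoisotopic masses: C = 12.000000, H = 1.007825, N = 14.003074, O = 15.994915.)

145.1467

Atom tally by fragment:
  CH3 → C:1 H:3
  CH2 → C:1 H:2
  CH2 → C:1 H:2
  CH2 → C:1 H:2
  CH(N(CH3)2) → C:3 H:7 N:1
  CH2OH → C:1 H:3 O:1
Element totals:
  C: 8
  H: 19
  N: 1
  O: 1
Molecular formula: C8H19NO.
  M = 8(12.0) + 19(1.007825) + 14.003074 + 15.994915
    = 96.000000 + 19.148675 + 14.003074 + 15.994915 = 145.146664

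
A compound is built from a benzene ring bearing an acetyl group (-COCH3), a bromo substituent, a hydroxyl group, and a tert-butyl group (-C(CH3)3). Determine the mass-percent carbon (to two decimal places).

53.16%

Atom tally by fragment:
  benzene ring core → C:6 H:6
  (− 4 ring H displaced by substituents)
  + COCH3 → C:2 H:3 O:1
  + Br → Br:1
  + OH → O:1 H:1
  + C(CH3)3 → C:4 H:9
Element totals:
  C: 12
  H: 15
  Br: 1
  O: 2
Molecular formula: C12H15BrO2.
Molar mass = 271.154 g/mol.
Mass from C: 12 × 12.011 = 144.132 g/mol.
%C = 144.132 / 271.154 × 100 = 53.16%.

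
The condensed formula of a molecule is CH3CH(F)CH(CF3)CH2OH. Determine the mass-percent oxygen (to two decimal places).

9.99%

Element totals:
  C: 5
  H: 8
  F: 4
  O: 1
Molecular formula: C5H8F4O.
Molar mass = 160.110 g/mol.
Mass from O: 1 × 15.999 = 15.999 g/mol.
%O = 15.999 / 160.110 × 100 = 9.99%.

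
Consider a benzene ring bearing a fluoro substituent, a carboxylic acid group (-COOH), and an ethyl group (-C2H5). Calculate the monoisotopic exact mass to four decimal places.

Atom tally by fragment:
  benzene ring core → C:6 H:6
  (− 3 ring H displaced by substituents)
  + F → F:1
  + COOH → C:1 H:1 O:2
  + C2H5 → C:2 H:5
Element totals:
  C: 9
  H: 9
  F: 1
  O: 2
Molecular formula: C9H9FO2.
  M = 9(12.0) + 9(1.007825) + 18.998403 + 2(15.994915)
    = 108.000000 + 9.070425 + 18.998403 + 31.989830 = 168.058658

168.0587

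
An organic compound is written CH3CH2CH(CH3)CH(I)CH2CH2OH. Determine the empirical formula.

Element totals:
  C: 7
  H: 15
  I: 1
  O: 1
Molecular formula: C7H15IO.
gcd of subscripts (7, 15, 1, 1) = 1, so the empirical formula equals the molecular formula.

C7H15IO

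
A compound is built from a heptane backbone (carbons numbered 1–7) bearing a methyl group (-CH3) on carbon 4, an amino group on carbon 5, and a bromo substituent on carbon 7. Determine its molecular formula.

C8H18BrN

Atom tally by fragment:
  CH3 → C:1 H:3
  CH2 → C:1 H:2
  CH2 → C:1 H:2
  CH(CH3) → C:2 H:4
  CH(NH2) → C:1 H:3 N:1
  CH2 → C:1 H:2
  CH2Br → C:1 H:2 Br:1
Element totals:
  C: 8
  H: 18
  Br: 1
  N: 1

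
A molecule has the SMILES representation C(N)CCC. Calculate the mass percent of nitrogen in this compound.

19.15%

Atom tally by fragment:
  H2NCH2 → C:1 H:4 N:1
  CH2 → C:1 H:2
  CH2 → C:1 H:2
  CH3 → C:1 H:3
Element totals:
  C: 4
  H: 11
  N: 1
Molecular formula: C4H11N.
Molar mass = 73.139 g/mol.
Mass from N: 1 × 14.007 = 14.007 g/mol.
%N = 14.007 / 73.139 × 100 = 19.15%.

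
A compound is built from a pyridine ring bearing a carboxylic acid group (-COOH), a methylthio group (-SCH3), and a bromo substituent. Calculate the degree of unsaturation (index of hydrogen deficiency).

Atom tally by fragment:
  pyridine ring core → C:5 H:5 N:1
  (− 3 ring H displaced by substituents)
  + COOH → C:1 H:1 O:2
  + SCH3 → C:1 H:3 S:1
  + Br → Br:1
Element totals:
  C: 7
  H: 6
  Br: 1
  N: 1
  O: 2
  S: 1
Molecular formula: C7H6BrNO2S.
DoU = (2C + 2 + N − H − X) / 2 = (2·7 + 2 + 1 − 6 − 1) / 2 = 5.

5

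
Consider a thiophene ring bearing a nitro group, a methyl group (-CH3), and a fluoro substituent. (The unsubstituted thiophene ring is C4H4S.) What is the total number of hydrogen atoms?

4

Atom tally by fragment:
  thiophene ring core → C:4 H:4 S:1
  (− 3 ring H displaced by substituents)
  + NO2 → N:1 O:2
  + CH3 → C:1 H:3
  + F → F:1
Element totals:
  C: 5
  H: 4
  F: 1
  N: 1
  O: 2
  S: 1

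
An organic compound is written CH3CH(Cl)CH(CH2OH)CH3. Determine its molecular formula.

C5H11ClO

Element totals:
  C: 5
  H: 11
  Cl: 1
  O: 1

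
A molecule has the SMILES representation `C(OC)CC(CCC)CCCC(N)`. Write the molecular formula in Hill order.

C11H25NO

Atom tally by fragment:
  CH3OCH2 → C:2 H:5 O:1
  CH2 → C:1 H:2
  CH(CH2CH2CH3) → C:4 H:8
  CH2 → C:1 H:2
  CH2 → C:1 H:2
  CH2 → C:1 H:2
  CH2NH2 → C:1 H:4 N:1
Element totals:
  C: 11
  H: 25
  N: 1
  O: 1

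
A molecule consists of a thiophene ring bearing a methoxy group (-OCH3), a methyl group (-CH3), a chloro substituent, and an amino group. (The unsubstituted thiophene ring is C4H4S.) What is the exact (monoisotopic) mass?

Atom tally by fragment:
  thiophene ring core → C:4 H:4 S:1
  (− 4 ring H displaced by substituents)
  + OCH3 → C:1 H:3 O:1
  + CH3 → C:1 H:3
  + Cl → Cl:1
  + NH2 → N:1 H:2
Element totals:
  C: 6
  H: 8
  Cl: 1
  N: 1
  O: 1
  S: 1
Molecular formula: C6H8ClNOS.
  M = 6(12.0) + 8(1.007825) + 34.968853 + 14.003074 + 15.994915 + 31.972071
    = 72.000000 + 8.062600 + 34.968853 + 14.003074 + 15.994915 + 31.972071 = 177.001513

177.0015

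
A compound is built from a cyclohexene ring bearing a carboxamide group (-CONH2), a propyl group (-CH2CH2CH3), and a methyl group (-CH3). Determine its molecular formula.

C11H19NO

Atom tally by fragment:
  cyclohexene ring core → C:6 H:10
  (− 3 ring H displaced by substituents)
  + CONH2 → C:1 H:2 O:1 N:1
  + CH2CH2CH3 → C:3 H:7
  + CH3 → C:1 H:3
Element totals:
  C: 11
  H: 19
  N: 1
  O: 1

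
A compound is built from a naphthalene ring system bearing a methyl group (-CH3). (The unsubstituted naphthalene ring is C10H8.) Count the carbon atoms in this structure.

Atom tally by fragment:
  naphthalene ring system core → C:10 H:8
  (− 1 ring H displaced by substituents)
  + CH3 → C:1 H:3
Element totals:
  C: 11
  H: 10

11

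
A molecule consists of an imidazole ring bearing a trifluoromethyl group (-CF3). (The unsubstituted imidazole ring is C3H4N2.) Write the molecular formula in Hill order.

C4H3F3N2

Atom tally by fragment:
  imidazole ring core → C:3 H:4 N:2
  (− 1 ring H displaced by substituents)
  + CF3 → C:1 F:3
Element totals:
  C: 4
  H: 3
  F: 3
  N: 2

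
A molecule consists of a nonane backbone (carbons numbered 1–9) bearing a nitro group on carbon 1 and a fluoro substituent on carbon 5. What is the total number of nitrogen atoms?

1

Atom tally by fragment:
  O2NCH2 → C:1 H:2 N:1 O:2
  CH2 → C:1 H:2
  CH2 → C:1 H:2
  CH2 → C:1 H:2
  CH(F) → C:1 H:1 F:1
  CH2 → C:1 H:2
  CH2 → C:1 H:2
  CH2 → C:1 H:2
  CH3 → C:1 H:3
Element totals:
  C: 9
  H: 18
  F: 1
  N: 1
  O: 2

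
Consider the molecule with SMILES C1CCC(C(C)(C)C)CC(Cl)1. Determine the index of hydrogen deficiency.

1

Atom tally by fragment:
  cyclohexane ring core → C:6 H:12
  (− 2 ring H displaced by substituents)
  + C(CH3)3 → C:4 H:9
  + Cl → Cl:1
Element totals:
  C: 10
  H: 19
  Cl: 1
Molecular formula: C10H19Cl.
DoU = (2C + 2 + N − H − X) / 2 = (2·10 + 2 + 0 − 19 − 1) / 2 = 1.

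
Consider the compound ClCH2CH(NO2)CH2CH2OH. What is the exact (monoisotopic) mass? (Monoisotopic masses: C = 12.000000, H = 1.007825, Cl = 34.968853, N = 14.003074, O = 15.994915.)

Atom tally by fragment:
  ClCH2 → C:1 H:2 Cl:1
  CH(NO2) → C:1 H:1 N:1 O:2
  CH2CH2OH → C:2 H:5 O:1
Element totals:
  C: 4
  H: 8
  Cl: 1
  N: 1
  O: 3
Molecular formula: C4H8ClNO3.
  M = 4(12.0) + 8(1.007825) + 34.968853 + 14.003074 + 3(15.994915)
    = 48.000000 + 8.062600 + 34.968853 + 14.003074 + 47.984745 = 153.019272

153.0193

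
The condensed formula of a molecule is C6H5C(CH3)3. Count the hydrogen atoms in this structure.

14

Atom tally by fragment:
  benzene ring core → C:6 H:6
  (− 1 ring H displaced by substituents)
  + C(CH3)3 → C:4 H:9
Element totals:
  C: 10
  H: 14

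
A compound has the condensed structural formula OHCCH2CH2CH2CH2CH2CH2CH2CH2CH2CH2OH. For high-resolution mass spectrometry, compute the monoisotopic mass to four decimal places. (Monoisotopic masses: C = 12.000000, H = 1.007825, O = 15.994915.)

Atom tally by fragment:
  OHCCH2 → C:2 H:3 O:1
  CH2 → C:1 H:2
  CH2 → C:1 H:2
  CH2 → C:1 H:2
  CH2 → C:1 H:2
  CH2 → C:1 H:2
  CH2 → C:1 H:2
  CH2 → C:1 H:2
  CH2CH2OH → C:2 H:5 O:1
Element totals:
  C: 11
  H: 22
  O: 2
Molecular formula: C11H22O2.
  M = 11(12.0) + 22(1.007825) + 2(15.994915)
    = 132.000000 + 22.172150 + 31.989830 = 186.161980

186.1620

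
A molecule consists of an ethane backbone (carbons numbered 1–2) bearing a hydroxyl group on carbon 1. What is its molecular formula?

C2H6O

Atom tally by fragment:
  HOCH2 → C:1 H:3 O:1
  CH3 → C:1 H:3
Element totals:
  C: 2
  H: 6
  O: 1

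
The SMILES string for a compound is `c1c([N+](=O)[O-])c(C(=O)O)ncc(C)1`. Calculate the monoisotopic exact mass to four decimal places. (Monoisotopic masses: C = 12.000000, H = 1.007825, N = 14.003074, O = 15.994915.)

182.0328

Atom tally by fragment:
  pyridine ring core → C:5 H:5 N:1
  (− 3 ring H displaced by substituents)
  + NO2 → N:1 O:2
  + COOH → C:1 H:1 O:2
  + CH3 → C:1 H:3
Element totals:
  C: 7
  H: 6
  N: 2
  O: 4
Molecular formula: C7H6N2O4.
  M = 7(12.0) + 6(1.007825) + 2(14.003074) + 4(15.994915)
    = 84.000000 + 6.046950 + 28.006148 + 63.979660 = 182.032758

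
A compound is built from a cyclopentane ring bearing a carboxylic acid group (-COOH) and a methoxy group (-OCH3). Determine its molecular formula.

C7H12O3

Atom tally by fragment:
  cyclopentane ring core → C:5 H:10
  (− 2 ring H displaced by substituents)
  + COOH → C:1 H:1 O:2
  + OCH3 → C:1 H:3 O:1
Element totals:
  C: 7
  H: 12
  O: 3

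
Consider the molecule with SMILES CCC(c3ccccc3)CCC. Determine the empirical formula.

Atom tally by fragment:
  CH3 → C:1 H:3
  CH2 → C:1 H:2
  CH(C6H5) → C:7 H:6
  CH2 → C:1 H:2
  CH2 → C:1 H:2
  CH3 → C:1 H:3
Element totals:
  C: 12
  H: 18
Molecular formula: C12H18.
gcd of subscripts = 6; dividing each by 6:
  C: 12/6 = 2
  H: 18/6 = 3

C2H3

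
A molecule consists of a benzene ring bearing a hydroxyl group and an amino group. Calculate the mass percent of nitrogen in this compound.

Atom tally by fragment:
  benzene ring core → C:6 H:6
  (− 2 ring H displaced by substituents)
  + OH → O:1 H:1
  + NH2 → N:1 H:2
Element totals:
  C: 6
  H: 7
  N: 1
  O: 1
Molecular formula: C6H7NO.
Molar mass = 109.128 g/mol.
Mass from N: 1 × 14.007 = 14.007 g/mol.
%N = 14.007 / 109.128 × 100 = 12.84%.

12.84%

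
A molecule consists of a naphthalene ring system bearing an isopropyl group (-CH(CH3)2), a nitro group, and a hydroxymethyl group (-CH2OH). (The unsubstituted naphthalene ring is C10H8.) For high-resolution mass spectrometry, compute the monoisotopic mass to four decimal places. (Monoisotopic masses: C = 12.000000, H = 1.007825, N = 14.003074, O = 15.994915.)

Atom tally by fragment:
  naphthalene ring system core → C:10 H:8
  (− 3 ring H displaced by substituents)
  + CH(CH3)2 → C:3 H:7
  + NO2 → N:1 O:2
  + CH2OH → C:1 H:3 O:1
Element totals:
  C: 14
  H: 15
  N: 1
  O: 3
Molecular formula: C14H15NO3.
  M = 14(12.0) + 15(1.007825) + 14.003074 + 3(15.994915)
    = 168.000000 + 15.117375 + 14.003074 + 47.984745 = 245.105194

245.1052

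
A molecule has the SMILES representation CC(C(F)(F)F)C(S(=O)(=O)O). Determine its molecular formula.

Atom tally by fragment:
  CH3 → C:1 H:3
  CH(CF3) → C:2 H:1 F:3
  CH2SO3H → C:1 H:3 S:1 O:3
Element totals:
  C: 4
  H: 7
  F: 3
  O: 3
  S: 1

C4H7F3O3S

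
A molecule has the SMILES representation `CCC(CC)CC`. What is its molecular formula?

Atom tally by fragment:
  CH3 → C:1 H:3
  CH2 → C:1 H:2
  CH(C2H5) → C:3 H:6
  CH2 → C:1 H:2
  CH3 → C:1 H:3
Element totals:
  C: 7
  H: 16

C7H16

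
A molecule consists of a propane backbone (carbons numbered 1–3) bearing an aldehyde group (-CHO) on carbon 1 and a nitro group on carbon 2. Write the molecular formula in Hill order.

Atom tally by fragment:
  OHCCH2 → C:2 H:3 O:1
  CH(NO2) → C:1 H:1 N:1 O:2
  CH3 → C:1 H:3
Element totals:
  C: 4
  H: 7
  N: 1
  O: 3

C4H7NO3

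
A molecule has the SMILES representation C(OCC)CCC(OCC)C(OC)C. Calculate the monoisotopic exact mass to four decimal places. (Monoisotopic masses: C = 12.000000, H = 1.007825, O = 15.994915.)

204.1725

Atom tally by fragment:
  C2H5OCH2 → C:3 H:7 O:1
  CH2 → C:1 H:2
  CH2 → C:1 H:2
  CH(OC2H5) → C:3 H:6 O:1
  CH(OCH3) → C:2 H:4 O:1
  CH3 → C:1 H:3
Element totals:
  C: 11
  H: 24
  O: 3
Molecular formula: C11H24O3.
  M = 11(12.0) + 24(1.007825) + 3(15.994915)
    = 132.000000 + 24.187800 + 47.984745 = 204.172545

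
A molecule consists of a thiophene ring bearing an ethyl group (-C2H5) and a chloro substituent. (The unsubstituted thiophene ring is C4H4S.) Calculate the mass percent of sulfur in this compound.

21.86%

Atom tally by fragment:
  thiophene ring core → C:4 H:4 S:1
  (− 2 ring H displaced by substituents)
  + C2H5 → C:2 H:5
  + Cl → Cl:1
Element totals:
  C: 6
  H: 7
  Cl: 1
  S: 1
Molecular formula: C6H7ClS.
Molar mass = 146.632 g/mol.
Mass from S: 1 × 32.06 = 32.060 g/mol.
%S = 32.060 / 146.632 × 100 = 21.86%.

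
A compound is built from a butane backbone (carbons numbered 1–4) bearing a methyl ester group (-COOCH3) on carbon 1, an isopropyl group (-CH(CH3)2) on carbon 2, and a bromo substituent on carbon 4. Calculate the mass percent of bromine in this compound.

Atom tally by fragment:
  CH3OOCCH2 → C:3 H:5 O:2
  CH(CH(CH3)2) → C:4 H:8
  CH2 → C:1 H:2
  CH2Br → C:1 H:2 Br:1
Element totals:
  C: 9
  H: 17
  Br: 1
  O: 2
Molecular formula: C9H17BrO2.
Molar mass = 237.137 g/mol.
Mass from Br: 1 × 79.904 = 79.904 g/mol.
%Br = 79.904 / 237.137 × 100 = 33.70%.

33.70%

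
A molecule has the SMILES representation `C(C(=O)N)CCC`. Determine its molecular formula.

Atom tally by fragment:
  H2NOCCH2 → C:2 H:4 O:1 N:1
  CH2 → C:1 H:2
  CH2 → C:1 H:2
  CH3 → C:1 H:3
Element totals:
  C: 5
  H: 11
  N: 1
  O: 1

C5H11NO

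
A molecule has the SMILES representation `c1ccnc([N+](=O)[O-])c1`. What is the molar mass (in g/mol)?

Atom tally by fragment:
  pyridine ring core → C:5 H:5 N:1
  (− 1 ring H displaced by substituents)
  + NO2 → N:1 O:2
Element totals:
  C: 5
  H: 4
  N: 2
  O: 2
Molecular formula: C5H4N2O2.
  M = 5(12.011) + 4(1.008) + 2(14.007) + 2(15.999)
    = 60.055 + 4.032 + 28.014 + 31.998 = 124.099

124.10 g/mol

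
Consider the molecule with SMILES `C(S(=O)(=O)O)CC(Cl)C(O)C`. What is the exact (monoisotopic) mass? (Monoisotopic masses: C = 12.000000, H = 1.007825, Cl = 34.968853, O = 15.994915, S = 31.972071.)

202.0067

Atom tally by fragment:
  HO3SCH2 → C:1 H:3 S:1 O:3
  CH2 → C:1 H:2
  CH(Cl) → C:1 H:1 Cl:1
  CH(OH) → C:1 H:2 O:1
  CH3 → C:1 H:3
Element totals:
  C: 5
  H: 11
  Cl: 1
  O: 4
  S: 1
Molecular formula: C5H11ClO4S.
  M = 5(12.0) + 11(1.007825) + 34.968853 + 4(15.994915) + 31.972071
    = 60.000000 + 11.086075 + 34.968853 + 63.979660 + 31.972071 = 202.006659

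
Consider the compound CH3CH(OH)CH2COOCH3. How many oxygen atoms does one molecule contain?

3

Element totals:
  C: 5
  H: 10
  O: 3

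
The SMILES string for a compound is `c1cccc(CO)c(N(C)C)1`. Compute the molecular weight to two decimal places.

151.21 g/mol

Atom tally by fragment:
  benzene ring core → C:6 H:6
  (− 2 ring H displaced by substituents)
  + CH2OH → C:1 H:3 O:1
  + N(CH3)2 → N:1 C:2 H:6
Element totals:
  C: 9
  H: 13
  N: 1
  O: 1
Molecular formula: C9H13NO.
  M = 9(12.011) + 13(1.008) + 14.007 + 15.999
    = 108.099 + 13.104 + 14.007 + 15.999 = 151.209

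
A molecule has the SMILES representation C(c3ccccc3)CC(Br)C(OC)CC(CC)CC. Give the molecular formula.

C17H27BrO

Atom tally by fragment:
  C6H5CH2 → C:7 H:7
  CH2 → C:1 H:2
  CH(Br) → C:1 H:1 Br:1
  CH(OCH3) → C:2 H:4 O:1
  CH2 → C:1 H:2
  CH(C2H5) → C:3 H:6
  CH2 → C:1 H:2
  CH3 → C:1 H:3
Element totals:
  C: 17
  H: 27
  Br: 1
  O: 1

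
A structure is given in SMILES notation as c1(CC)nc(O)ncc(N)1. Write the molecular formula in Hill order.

C6H9N3O

Atom tally by fragment:
  pyrimidine ring core → C:4 H:4 N:2
  (− 3 ring H displaced by substituents)
  + C2H5 → C:2 H:5
  + OH → O:1 H:1
  + NH2 → N:1 H:2
Element totals:
  C: 6
  H: 9
  N: 3
  O: 1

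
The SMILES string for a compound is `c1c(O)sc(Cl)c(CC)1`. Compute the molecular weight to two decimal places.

162.63 g/mol

Atom tally by fragment:
  thiophene ring core → C:4 H:4 S:1
  (− 3 ring H displaced by substituents)
  + OH → O:1 H:1
  + Cl → Cl:1
  + C2H5 → C:2 H:5
Element totals:
  C: 6
  H: 7
  Cl: 1
  O: 1
  S: 1
Molecular formula: C6H7ClOS.
  M = 6(12.011) + 7(1.008) + 35.45 + 15.999 + 32.06
    = 72.066 + 7.056 + 35.450 + 15.999 + 32.060 = 162.631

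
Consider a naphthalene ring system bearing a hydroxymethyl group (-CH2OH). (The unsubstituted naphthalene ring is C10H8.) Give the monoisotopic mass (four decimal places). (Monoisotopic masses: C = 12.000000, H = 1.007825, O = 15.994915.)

158.0732

Atom tally by fragment:
  naphthalene ring system core → C:10 H:8
  (− 1 ring H displaced by substituents)
  + CH2OH → C:1 H:3 O:1
Element totals:
  C: 11
  H: 10
  O: 1
Molecular formula: C11H10O.
  M = 11(12.0) + 10(1.007825) + 15.994915
    = 132.000000 + 10.078250 + 15.994915 = 158.073165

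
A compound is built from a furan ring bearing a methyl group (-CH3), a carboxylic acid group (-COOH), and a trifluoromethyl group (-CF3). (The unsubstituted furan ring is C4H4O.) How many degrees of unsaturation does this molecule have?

4

Atom tally by fragment:
  furan ring core → C:4 H:4 O:1
  (− 3 ring H displaced by substituents)
  + CH3 → C:1 H:3
  + COOH → C:1 H:1 O:2
  + CF3 → C:1 F:3
Element totals:
  C: 7
  H: 5
  F: 3
  O: 3
Molecular formula: C7H5F3O3.
DoU = (2C + 2 + N − H − X) / 2 = (2·7 + 2 + 0 − 5 − 3) / 2 = 4.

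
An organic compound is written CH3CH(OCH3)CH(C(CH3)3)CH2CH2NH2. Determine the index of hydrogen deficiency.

0

Element totals:
  C: 10
  H: 23
  N: 1
  O: 1
Molecular formula: C10H23NO.
DoU = (2C + 2 + N − H − X) / 2 = (2·10 + 2 + 1 − 23 − 0) / 2 = 0.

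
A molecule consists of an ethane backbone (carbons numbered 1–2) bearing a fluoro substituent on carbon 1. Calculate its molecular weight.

48.06 g/mol

Atom tally by fragment:
  FCH2 → C:1 H:2 F:1
  CH3 → C:1 H:3
Element totals:
  C: 2
  H: 5
  F: 1
Molecular formula: C2H5F.
  M = 2(12.011) + 5(1.008) + 18.998
    = 24.022 + 5.040 + 18.998 = 48.060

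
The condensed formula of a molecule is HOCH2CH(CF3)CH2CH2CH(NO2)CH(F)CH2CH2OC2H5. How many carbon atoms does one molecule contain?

Element totals:
  C: 11
  H: 19
  F: 4
  N: 1
  O: 4

11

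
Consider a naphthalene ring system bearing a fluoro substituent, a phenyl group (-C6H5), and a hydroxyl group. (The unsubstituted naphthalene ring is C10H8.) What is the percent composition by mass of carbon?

80.66%

Atom tally by fragment:
  naphthalene ring system core → C:10 H:8
  (− 3 ring H displaced by substituents)
  + F → F:1
  + C6H5 → C:6 H:5
  + OH → O:1 H:1
Element totals:
  C: 16
  H: 11
  F: 1
  O: 1
Molecular formula: C16H11FO.
Molar mass = 238.261 g/mol.
Mass from C: 16 × 12.011 = 192.176 g/mol.
%C = 192.176 / 238.261 × 100 = 80.66%.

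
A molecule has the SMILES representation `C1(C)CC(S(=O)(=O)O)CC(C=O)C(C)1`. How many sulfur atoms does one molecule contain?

1

Atom tally by fragment:
  cyclohexane ring core → C:6 H:12
  (− 4 ring H displaced by substituents)
  + CH3 → C:1 H:3
  + SO3H → S:1 O:3 H:1
  + CHO → C:1 H:1 O:1
  + CH3 → C:1 H:3
Element totals:
  C: 9
  H: 16
  O: 4
  S: 1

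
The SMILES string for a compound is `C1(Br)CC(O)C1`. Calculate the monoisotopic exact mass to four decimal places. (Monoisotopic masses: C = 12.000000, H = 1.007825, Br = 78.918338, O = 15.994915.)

Atom tally by fragment:
  cyclobutane ring core → C:4 H:8
  (− 2 ring H displaced by substituents)
  + Br → Br:1
  + OH → O:1 H:1
Element totals:
  C: 4
  H: 7
  Br: 1
  O: 1
Molecular formula: C4H7BrO.
  M = 4(12.0) + 7(1.007825) + 78.918338 + 15.994915
    = 48.000000 + 7.054775 + 78.918338 + 15.994915 = 149.968028

149.9680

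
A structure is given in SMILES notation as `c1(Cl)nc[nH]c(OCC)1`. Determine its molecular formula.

Atom tally by fragment:
  imidazole ring core → C:3 H:4 N:2
  (− 2 ring H displaced by substituents)
  + Cl → Cl:1
  + OC2H5 → C:2 H:5 O:1
Element totals:
  C: 5
  H: 7
  Cl: 1
  N: 2
  O: 1

C5H7ClN2O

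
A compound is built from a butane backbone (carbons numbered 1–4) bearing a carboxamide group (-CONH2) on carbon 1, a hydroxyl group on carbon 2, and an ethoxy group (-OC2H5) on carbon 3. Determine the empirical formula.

C7H15NO3

Atom tally by fragment:
  H2NOCCH2 → C:2 H:4 O:1 N:1
  CH(OH) → C:1 H:2 O:1
  CH(OC2H5) → C:3 H:6 O:1
  CH3 → C:1 H:3
Element totals:
  C: 7
  H: 15
  N: 1
  O: 3
Molecular formula: C7H15NO3.
gcd of subscripts (7, 15, 1, 3) = 1, so the empirical formula equals the molecular formula.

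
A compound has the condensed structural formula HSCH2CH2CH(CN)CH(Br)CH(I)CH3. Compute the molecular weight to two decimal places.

348.04 g/mol

Element totals:
  C: 7
  H: 11
  Br: 1
  I: 1
  N: 1
  S: 1
Molecular formula: C7H11BrINS.
  M = 7(12.011) + 11(1.008) + 79.904 + 126.904 + 14.007 + 32.06
    = 84.077 + 11.088 + 79.904 + 126.904 + 14.007 + 32.060 = 348.040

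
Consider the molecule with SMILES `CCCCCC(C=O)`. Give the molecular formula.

Atom tally by fragment:
  CH3 → C:1 H:3
  CH2 → C:1 H:2
  CH2 → C:1 H:2
  CH2 → C:1 H:2
  CH2 → C:1 H:2
  CH2CHO → C:2 H:3 O:1
Element totals:
  C: 7
  H: 14
  O: 1

C7H14O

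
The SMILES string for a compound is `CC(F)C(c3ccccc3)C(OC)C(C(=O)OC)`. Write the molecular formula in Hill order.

Atom tally by fragment:
  CH3 → C:1 H:3
  CH(F) → C:1 H:1 F:1
  CH(C6H5) → C:7 H:6
  CH(OCH3) → C:2 H:4 O:1
  CH2COOCH3 → C:3 H:5 O:2
Element totals:
  C: 14
  H: 19
  F: 1
  O: 3

C14H19FO3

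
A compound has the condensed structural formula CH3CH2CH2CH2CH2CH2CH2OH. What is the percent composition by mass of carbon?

Element totals:
  C: 7
  H: 16
  O: 1
Molecular formula: C7H16O.
Molar mass = 116.204 g/mol.
Mass from C: 7 × 12.011 = 84.077 g/mol.
%C = 84.077 / 116.204 × 100 = 72.35%.

72.35%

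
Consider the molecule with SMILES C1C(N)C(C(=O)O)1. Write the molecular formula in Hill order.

C4H7NO2

Atom tally by fragment:
  cyclopropane ring core → C:3 H:6
  (− 2 ring H displaced by substituents)
  + NH2 → N:1 H:2
  + COOH → C:1 H:1 O:2
Element totals:
  C: 4
  H: 7
  N: 1
  O: 2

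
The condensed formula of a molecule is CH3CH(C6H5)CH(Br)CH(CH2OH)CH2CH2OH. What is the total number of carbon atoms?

13

Atom tally by fragment:
  CH3 → C:1 H:3
  CH(C6H5) → C:7 H:6
  CH(Br) → C:1 H:1 Br:1
  CH(CH2OH) → C:2 H:4 O:1
  CH2CH2OH → C:2 H:5 O:1
Element totals:
  C: 13
  H: 19
  Br: 1
  O: 2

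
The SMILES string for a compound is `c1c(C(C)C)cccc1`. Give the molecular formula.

Atom tally by fragment:
  benzene ring core → C:6 H:6
  (− 1 ring H displaced by substituents)
  + CH(CH3)2 → C:3 H:7
Element totals:
  C: 9
  H: 12

C9H12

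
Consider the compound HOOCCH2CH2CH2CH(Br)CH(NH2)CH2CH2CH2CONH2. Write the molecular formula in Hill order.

C10H19BrN2O3

Atom tally by fragment:
  HOOCCH2 → C:2 H:3 O:2
  CH2 → C:1 H:2
  CH2 → C:1 H:2
  CH(Br) → C:1 H:1 Br:1
  CH(NH2) → C:1 H:3 N:1
  CH2 → C:1 H:2
  CH2 → C:1 H:2
  CH2CONH2 → C:2 H:4 O:1 N:1
Element totals:
  C: 10
  H: 19
  Br: 1
  N: 2
  O: 3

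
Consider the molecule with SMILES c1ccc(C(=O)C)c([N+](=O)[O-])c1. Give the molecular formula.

Atom tally by fragment:
  benzene ring core → C:6 H:6
  (− 2 ring H displaced by substituents)
  + COCH3 → C:2 H:3 O:1
  + NO2 → N:1 O:2
Element totals:
  C: 8
  H: 7
  N: 1
  O: 3

C8H7NO3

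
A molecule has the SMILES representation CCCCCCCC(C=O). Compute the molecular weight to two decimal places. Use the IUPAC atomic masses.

Atom tally by fragment:
  CH3 → C:1 H:3
  CH2 → C:1 H:2
  CH2 → C:1 H:2
  CH2 → C:1 H:2
  CH2 → C:1 H:2
  CH2 → C:1 H:2
  CH2 → C:1 H:2
  CH2CHO → C:2 H:3 O:1
Element totals:
  C: 9
  H: 18
  O: 1
Molecular formula: C9H18O.
  M = 9(12.011) + 18(1.008) + 15.999
    = 108.099 + 18.144 + 15.999 = 142.242

142.24 g/mol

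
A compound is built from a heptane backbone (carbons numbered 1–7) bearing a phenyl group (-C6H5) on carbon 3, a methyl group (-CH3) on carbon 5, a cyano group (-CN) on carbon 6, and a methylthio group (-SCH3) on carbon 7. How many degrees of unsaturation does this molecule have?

Atom tally by fragment:
  CH3 → C:1 H:3
  CH2 → C:1 H:2
  CH(C6H5) → C:7 H:6
  CH2 → C:1 H:2
  CH(CH3) → C:2 H:4
  CH(CN) → C:2 H:1 N:1
  CH2SCH3 → C:2 H:5 S:1
Element totals:
  C: 16
  H: 23
  N: 1
  S: 1
Molecular formula: C16H23NS.
DoU = (2C + 2 + N − H − X) / 2 = (2·16 + 2 + 1 − 23 − 0) / 2 = 6.

6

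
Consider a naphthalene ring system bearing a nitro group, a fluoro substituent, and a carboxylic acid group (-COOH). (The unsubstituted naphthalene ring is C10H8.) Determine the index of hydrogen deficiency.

9

Atom tally by fragment:
  naphthalene ring system core → C:10 H:8
  (− 3 ring H displaced by substituents)
  + NO2 → N:1 O:2
  + F → F:1
  + COOH → C:1 H:1 O:2
Element totals:
  C: 11
  H: 6
  F: 1
  N: 1
  O: 4
Molecular formula: C11H6FNO4.
DoU = (2C + 2 + N − H − X) / 2 = (2·11 + 2 + 1 − 6 − 1) / 2 = 9.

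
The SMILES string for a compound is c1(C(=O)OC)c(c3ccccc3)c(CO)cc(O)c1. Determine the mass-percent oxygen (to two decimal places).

Atom tally by fragment:
  benzene ring core → C:6 H:6
  (− 4 ring H displaced by substituents)
  + COOCH3 → C:2 H:3 O:2
  + C6H5 → C:6 H:5
  + CH2OH → C:1 H:3 O:1
  + OH → O:1 H:1
Element totals:
  C: 15
  H: 14
  O: 4
Molecular formula: C15H14O4.
Molar mass = 258.273 g/mol.
Mass from O: 4 × 15.999 = 63.996 g/mol.
%O = 63.996 / 258.273 × 100 = 24.78%.

24.78%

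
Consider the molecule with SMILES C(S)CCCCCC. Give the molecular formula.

C7H16S

Atom tally by fragment:
  HSCH2 → C:1 H:3 S:1
  CH2 → C:1 H:2
  CH2 → C:1 H:2
  CH2 → C:1 H:2
  CH2 → C:1 H:2
  CH2 → C:1 H:2
  CH3 → C:1 H:3
Element totals:
  C: 7
  H: 16
  S: 1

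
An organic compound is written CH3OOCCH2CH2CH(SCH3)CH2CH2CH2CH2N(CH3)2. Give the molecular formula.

Atom tally by fragment:
  CH3OOCCH2 → C:3 H:5 O:2
  CH2 → C:1 H:2
  CH(SCH3) → C:2 H:4 S:1
  CH2 → C:1 H:2
  CH2 → C:1 H:2
  CH2 → C:1 H:2
  CH2N(CH3)2 → C:3 H:8 N:1
Element totals:
  C: 12
  H: 25
  N: 1
  O: 2
  S: 1

C12H25NO2S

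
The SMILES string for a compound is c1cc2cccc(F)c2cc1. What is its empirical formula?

C10H7F

Atom tally by fragment:
  naphthalene ring system core → C:10 H:8
  (− 1 ring H displaced by substituents)
  + F → F:1
Element totals:
  C: 10
  H: 7
  F: 1
Molecular formula: C10H7F.
gcd of subscripts (10, 1, 7) = 1, so the empirical formula equals the molecular formula.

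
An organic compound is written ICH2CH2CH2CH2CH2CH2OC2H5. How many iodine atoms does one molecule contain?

1

Atom tally by fragment:
  ICH2 → C:1 H:2 I:1
  CH2 → C:1 H:2
  CH2 → C:1 H:2
  CH2 → C:1 H:2
  CH2 → C:1 H:2
  CH2OC2H5 → C:3 H:7 O:1
Element totals:
  C: 8
  H: 17
  I: 1
  O: 1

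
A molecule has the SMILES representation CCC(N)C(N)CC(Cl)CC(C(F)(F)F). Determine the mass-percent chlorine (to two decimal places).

Atom tally by fragment:
  CH3 → C:1 H:3
  CH2 → C:1 H:2
  CH(NH2) → C:1 H:3 N:1
  CH(NH2) → C:1 H:3 N:1
  CH2 → C:1 H:2
  CH(Cl) → C:1 H:1 Cl:1
  CH2 → C:1 H:2
  CH2CF3 → C:2 H:2 F:3
Element totals:
  C: 9
  H: 18
  Cl: 1
  F: 3
  N: 2
Molecular formula: C9H18ClF3N2.
Molar mass = 246.701 g/mol.
Mass from Cl: 1 × 35.45 = 35.450 g/mol.
%Cl = 35.450 / 246.701 × 100 = 14.37%.

14.37%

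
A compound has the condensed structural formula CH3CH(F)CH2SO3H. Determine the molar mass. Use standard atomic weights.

142.14 g/mol

Atom tally by fragment:
  CH3 → C:1 H:3
  CH(F) → C:1 H:1 F:1
  CH2SO3H → C:1 H:3 S:1 O:3
Element totals:
  C: 3
  H: 7
  F: 1
  O: 3
  S: 1
Molecular formula: C3H7FO3S.
  M = 3(12.011) + 7(1.008) + 18.998 + 3(15.999) + 32.06
    = 36.033 + 7.056 + 18.998 + 47.997 + 32.060 = 142.144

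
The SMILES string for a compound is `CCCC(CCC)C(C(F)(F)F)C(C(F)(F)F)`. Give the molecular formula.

C11H18F6

Atom tally by fragment:
  CH3 → C:1 H:3
  CH2 → C:1 H:2
  CH2 → C:1 H:2
  CH(CH2CH2CH3) → C:4 H:8
  CH(CF3) → C:2 H:1 F:3
  CH2CF3 → C:2 H:2 F:3
Element totals:
  C: 11
  H: 18
  F: 6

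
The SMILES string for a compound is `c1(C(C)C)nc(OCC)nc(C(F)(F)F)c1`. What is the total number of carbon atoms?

10

Atom tally by fragment:
  pyrimidine ring core → C:4 H:4 N:2
  (− 3 ring H displaced by substituents)
  + CH(CH3)2 → C:3 H:7
  + OC2H5 → C:2 H:5 O:1
  + CF3 → C:1 F:3
Element totals:
  C: 10
  H: 13
  F: 3
  N: 2
  O: 1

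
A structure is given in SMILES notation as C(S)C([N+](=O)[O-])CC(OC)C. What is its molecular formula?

C6H13NO3S

Atom tally by fragment:
  HSCH2 → C:1 H:3 S:1
  CH(NO2) → C:1 H:1 N:1 O:2
  CH2 → C:1 H:2
  CH(OCH3) → C:2 H:4 O:1
  CH3 → C:1 H:3
Element totals:
  C: 6
  H: 13
  N: 1
  O: 3
  S: 1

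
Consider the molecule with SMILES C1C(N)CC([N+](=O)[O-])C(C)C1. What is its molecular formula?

Atom tally by fragment:
  cyclohexane ring core → C:6 H:12
  (− 3 ring H displaced by substituents)
  + NH2 → N:1 H:2
  + NO2 → N:1 O:2
  + CH3 → C:1 H:3
Element totals:
  C: 7
  H: 14
  N: 2
  O: 2

C7H14N2O2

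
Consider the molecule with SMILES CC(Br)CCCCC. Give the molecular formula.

Atom tally by fragment:
  CH3 → C:1 H:3
  CH(Br) → C:1 H:1 Br:1
  CH2 → C:1 H:2
  CH2 → C:1 H:2
  CH2 → C:1 H:2
  CH2 → C:1 H:2
  CH3 → C:1 H:3
Element totals:
  C: 7
  H: 15
  Br: 1

C7H15Br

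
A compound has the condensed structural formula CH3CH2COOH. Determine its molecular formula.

Atom tally by fragment:
  CH3 → C:1 H:3
  CH2COOH → C:2 H:3 O:2
Element totals:
  C: 3
  H: 6
  O: 2

C3H6O2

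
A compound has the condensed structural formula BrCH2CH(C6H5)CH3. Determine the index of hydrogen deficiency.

Atom tally by fragment:
  BrCH2 → C:1 H:2 Br:1
  CH(C6H5) → C:7 H:6
  CH3 → C:1 H:3
Element totals:
  C: 9
  H: 11
  Br: 1
Molecular formula: C9H11Br.
DoU = (2C + 2 + N − H − X) / 2 = (2·9 + 2 + 0 − 11 − 1) / 2 = 4.

4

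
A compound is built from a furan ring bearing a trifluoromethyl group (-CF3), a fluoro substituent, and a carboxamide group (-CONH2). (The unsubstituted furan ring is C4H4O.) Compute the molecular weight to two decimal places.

197.09 g/mol

Atom tally by fragment:
  furan ring core → C:4 H:4 O:1
  (− 3 ring H displaced by substituents)
  + CF3 → C:1 F:3
  + F → F:1
  + CONH2 → C:1 H:2 O:1 N:1
Element totals:
  C: 6
  H: 3
  F: 4
  N: 1
  O: 2
Molecular formula: C6H3F4NO2.
  M = 6(12.011) + 3(1.008) + 4(18.998) + 14.007 + 2(15.999)
    = 72.066 + 3.024 + 75.992 + 14.007 + 31.998 = 197.087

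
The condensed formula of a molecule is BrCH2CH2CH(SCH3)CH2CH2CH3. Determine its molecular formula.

C7H15BrS

Element totals:
  C: 7
  H: 15
  Br: 1
  S: 1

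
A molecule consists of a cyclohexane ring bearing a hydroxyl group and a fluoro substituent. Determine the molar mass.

118.15 g/mol

Atom tally by fragment:
  cyclohexane ring core → C:6 H:12
  (− 2 ring H displaced by substituents)
  + OH → O:1 H:1
  + F → F:1
Element totals:
  C: 6
  H: 11
  F: 1
  O: 1
Molecular formula: C6H11FO.
  M = 6(12.011) + 11(1.008) + 18.998 + 15.999
    = 72.066 + 11.088 + 18.998 + 15.999 = 118.151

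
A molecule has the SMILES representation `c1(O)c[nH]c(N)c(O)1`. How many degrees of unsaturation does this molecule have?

Atom tally by fragment:
  pyrrole ring core → C:4 H:5 N:1
  (− 3 ring H displaced by substituents)
  + OH → O:1 H:1
  + NH2 → N:1 H:2
  + OH → O:1 H:1
Element totals:
  C: 4
  H: 6
  N: 2
  O: 2
Molecular formula: C4H6N2O2.
DoU = (2C + 2 + N − H − X) / 2 = (2·4 + 2 + 2 − 6 − 0) / 2 = 3.

3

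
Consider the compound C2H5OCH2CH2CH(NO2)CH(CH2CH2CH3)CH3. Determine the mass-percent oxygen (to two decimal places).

Element totals:
  C: 10
  H: 21
  N: 1
  O: 3
Molecular formula: C10H21NO3.
Molar mass = 203.282 g/mol.
Mass from O: 3 × 15.999 = 47.997 g/mol.
%O = 47.997 / 203.282 × 100 = 23.61%.

23.61%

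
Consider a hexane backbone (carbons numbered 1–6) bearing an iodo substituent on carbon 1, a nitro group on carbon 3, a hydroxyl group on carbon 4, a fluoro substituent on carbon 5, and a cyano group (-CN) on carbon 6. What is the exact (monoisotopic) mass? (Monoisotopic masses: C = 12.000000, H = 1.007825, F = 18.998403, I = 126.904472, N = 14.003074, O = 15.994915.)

315.9720

Atom tally by fragment:
  ICH2 → C:1 H:2 I:1
  CH2 → C:1 H:2
  CH(NO2) → C:1 H:1 N:1 O:2
  CH(OH) → C:1 H:2 O:1
  CH(F) → C:1 H:1 F:1
  CH2CN → C:2 H:2 N:1
Element totals:
  C: 7
  H: 10
  F: 1
  I: 1
  N: 2
  O: 3
Molecular formula: C7H10FIN2O3.
  M = 7(12.0) + 10(1.007825) + 18.998403 + 126.904472 + 2(14.003074) + 3(15.994915)
    = 84.000000 + 10.078250 + 18.998403 + 126.904472 + 28.006148 + 47.984745 = 315.972018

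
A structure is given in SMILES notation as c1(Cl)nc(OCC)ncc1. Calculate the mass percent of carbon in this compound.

45.44%

Atom tally by fragment:
  pyrimidine ring core → C:4 H:4 N:2
  (− 2 ring H displaced by substituents)
  + Cl → Cl:1
  + OC2H5 → C:2 H:5 O:1
Element totals:
  C: 6
  H: 7
  Cl: 1
  N: 2
  O: 1
Molecular formula: C6H7ClN2O.
Molar mass = 158.585 g/mol.
Mass from C: 6 × 12.011 = 72.066 g/mol.
%C = 72.066 / 158.585 × 100 = 45.44%.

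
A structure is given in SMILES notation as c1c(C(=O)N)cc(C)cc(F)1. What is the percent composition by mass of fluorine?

12.40%

Atom tally by fragment:
  benzene ring core → C:6 H:6
  (− 3 ring H displaced by substituents)
  + CONH2 → C:1 H:2 O:1 N:1
  + CH3 → C:1 H:3
  + F → F:1
Element totals:
  C: 8
  H: 8
  F: 1
  N: 1
  O: 1
Molecular formula: C8H8FNO.
Molar mass = 153.156 g/mol.
Mass from F: 1 × 18.998 = 18.998 g/mol.
%F = 18.998 / 153.156 × 100 = 12.40%.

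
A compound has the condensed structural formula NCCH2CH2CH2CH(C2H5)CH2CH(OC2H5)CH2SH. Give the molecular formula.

Atom tally by fragment:
  NCCH2 → C:2 H:2 N:1
  CH2 → C:1 H:2
  CH2 → C:1 H:2
  CH(C2H5) → C:3 H:6
  CH2 → C:1 H:2
  CH(OC2H5) → C:3 H:6 O:1
  CH2SH → C:1 H:3 S:1
Element totals:
  C: 12
  H: 23
  N: 1
  O: 1
  S: 1

C12H23NOS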